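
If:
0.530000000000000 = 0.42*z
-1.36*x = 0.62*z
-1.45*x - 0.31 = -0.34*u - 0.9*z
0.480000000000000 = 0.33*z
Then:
No Solution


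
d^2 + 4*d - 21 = (d - 3)*(d + 7)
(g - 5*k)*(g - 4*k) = g^2 - 9*g*k + 20*k^2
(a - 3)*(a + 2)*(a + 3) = a^3 + 2*a^2 - 9*a - 18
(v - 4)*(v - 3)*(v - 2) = v^3 - 9*v^2 + 26*v - 24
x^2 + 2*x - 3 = (x - 1)*(x + 3)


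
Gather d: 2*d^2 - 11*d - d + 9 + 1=2*d^2 - 12*d + 10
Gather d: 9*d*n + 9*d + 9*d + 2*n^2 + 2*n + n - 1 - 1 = d*(9*n + 18) + 2*n^2 + 3*n - 2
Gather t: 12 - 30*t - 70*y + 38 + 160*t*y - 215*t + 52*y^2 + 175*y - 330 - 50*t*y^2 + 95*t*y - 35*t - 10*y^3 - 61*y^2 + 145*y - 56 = t*(-50*y^2 + 255*y - 280) - 10*y^3 - 9*y^2 + 250*y - 336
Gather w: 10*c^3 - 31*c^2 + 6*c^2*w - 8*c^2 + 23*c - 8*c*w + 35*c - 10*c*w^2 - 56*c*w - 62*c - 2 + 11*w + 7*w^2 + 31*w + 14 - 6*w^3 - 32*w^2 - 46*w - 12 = 10*c^3 - 39*c^2 - 4*c - 6*w^3 + w^2*(-10*c - 25) + w*(6*c^2 - 64*c - 4)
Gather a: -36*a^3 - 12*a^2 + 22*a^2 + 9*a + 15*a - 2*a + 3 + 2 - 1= -36*a^3 + 10*a^2 + 22*a + 4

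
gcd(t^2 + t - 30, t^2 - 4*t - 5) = t - 5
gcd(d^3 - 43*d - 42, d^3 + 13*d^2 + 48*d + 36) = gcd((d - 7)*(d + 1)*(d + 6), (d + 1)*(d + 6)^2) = d^2 + 7*d + 6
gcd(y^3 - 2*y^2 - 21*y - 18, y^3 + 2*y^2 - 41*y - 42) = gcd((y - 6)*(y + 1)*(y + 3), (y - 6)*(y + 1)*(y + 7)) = y^2 - 5*y - 6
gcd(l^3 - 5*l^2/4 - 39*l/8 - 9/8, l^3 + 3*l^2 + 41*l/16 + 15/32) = l^2 + 7*l/4 + 3/8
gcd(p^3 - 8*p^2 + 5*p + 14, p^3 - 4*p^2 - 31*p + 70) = p^2 - 9*p + 14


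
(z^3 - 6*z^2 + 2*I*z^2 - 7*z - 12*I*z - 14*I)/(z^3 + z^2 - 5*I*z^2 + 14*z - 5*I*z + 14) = (z - 7)/(z - 7*I)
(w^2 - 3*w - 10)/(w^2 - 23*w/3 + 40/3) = 3*(w + 2)/(3*w - 8)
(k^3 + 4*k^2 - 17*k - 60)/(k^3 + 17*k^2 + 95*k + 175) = (k^2 - k - 12)/(k^2 + 12*k + 35)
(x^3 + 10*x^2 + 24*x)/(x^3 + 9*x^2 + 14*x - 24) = x/(x - 1)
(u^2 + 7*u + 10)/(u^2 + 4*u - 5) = (u + 2)/(u - 1)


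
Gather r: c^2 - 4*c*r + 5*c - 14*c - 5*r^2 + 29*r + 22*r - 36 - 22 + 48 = c^2 - 9*c - 5*r^2 + r*(51 - 4*c) - 10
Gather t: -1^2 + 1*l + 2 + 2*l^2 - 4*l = 2*l^2 - 3*l + 1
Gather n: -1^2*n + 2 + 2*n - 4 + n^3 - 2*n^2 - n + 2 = n^3 - 2*n^2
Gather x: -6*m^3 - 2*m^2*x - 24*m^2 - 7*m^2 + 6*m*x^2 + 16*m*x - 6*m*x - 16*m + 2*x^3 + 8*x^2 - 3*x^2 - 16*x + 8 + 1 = -6*m^3 - 31*m^2 - 16*m + 2*x^3 + x^2*(6*m + 5) + x*(-2*m^2 + 10*m - 16) + 9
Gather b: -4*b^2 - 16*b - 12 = -4*b^2 - 16*b - 12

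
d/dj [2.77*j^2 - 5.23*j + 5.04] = 5.54*j - 5.23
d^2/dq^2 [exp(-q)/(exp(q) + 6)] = ((exp(q) + 6)^2 + (exp(q) + 6)*exp(q) + 2*exp(2*q))*exp(-q)/(exp(q) + 6)^3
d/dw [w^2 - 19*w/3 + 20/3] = 2*w - 19/3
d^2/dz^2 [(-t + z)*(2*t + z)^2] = 6*t + 6*z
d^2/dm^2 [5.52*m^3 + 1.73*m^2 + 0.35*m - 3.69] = 33.12*m + 3.46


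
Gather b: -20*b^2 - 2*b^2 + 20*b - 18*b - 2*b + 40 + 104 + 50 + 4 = 198 - 22*b^2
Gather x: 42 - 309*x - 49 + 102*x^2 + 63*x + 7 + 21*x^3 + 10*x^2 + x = 21*x^3 + 112*x^2 - 245*x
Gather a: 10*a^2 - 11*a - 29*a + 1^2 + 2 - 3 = 10*a^2 - 40*a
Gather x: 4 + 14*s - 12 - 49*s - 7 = -35*s - 15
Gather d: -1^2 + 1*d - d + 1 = 0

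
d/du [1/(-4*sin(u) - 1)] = 4*cos(u)/(4*sin(u) + 1)^2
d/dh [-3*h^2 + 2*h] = 2 - 6*h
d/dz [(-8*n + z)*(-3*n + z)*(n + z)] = 13*n^2 - 20*n*z + 3*z^2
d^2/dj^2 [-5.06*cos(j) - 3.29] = 5.06*cos(j)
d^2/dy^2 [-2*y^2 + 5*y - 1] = -4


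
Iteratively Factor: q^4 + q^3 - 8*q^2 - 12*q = (q - 3)*(q^3 + 4*q^2 + 4*q) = q*(q - 3)*(q^2 + 4*q + 4) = q*(q - 3)*(q + 2)*(q + 2)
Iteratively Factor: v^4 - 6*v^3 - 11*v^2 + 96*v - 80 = (v - 4)*(v^3 - 2*v^2 - 19*v + 20) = (v - 4)*(v - 1)*(v^2 - v - 20) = (v - 4)*(v - 1)*(v + 4)*(v - 5)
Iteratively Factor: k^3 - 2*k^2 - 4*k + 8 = (k + 2)*(k^2 - 4*k + 4) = (k - 2)*(k + 2)*(k - 2)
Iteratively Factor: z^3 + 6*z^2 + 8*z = (z + 4)*(z^2 + 2*z) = z*(z + 4)*(z + 2)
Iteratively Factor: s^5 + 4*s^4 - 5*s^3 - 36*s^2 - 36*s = (s + 2)*(s^4 + 2*s^3 - 9*s^2 - 18*s) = (s + 2)^2*(s^3 - 9*s) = (s + 2)^2*(s + 3)*(s^2 - 3*s) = (s - 3)*(s + 2)^2*(s + 3)*(s)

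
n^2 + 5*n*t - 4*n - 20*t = (n - 4)*(n + 5*t)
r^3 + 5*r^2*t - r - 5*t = (r - 1)*(r + 1)*(r + 5*t)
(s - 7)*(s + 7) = s^2 - 49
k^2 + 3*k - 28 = (k - 4)*(k + 7)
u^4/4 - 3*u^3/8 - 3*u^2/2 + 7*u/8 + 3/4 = (u/4 + 1/2)*(u - 3)*(u - 1)*(u + 1/2)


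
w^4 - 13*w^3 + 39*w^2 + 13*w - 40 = (w - 8)*(w - 5)*(w - 1)*(w + 1)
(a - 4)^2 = a^2 - 8*a + 16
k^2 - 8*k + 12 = (k - 6)*(k - 2)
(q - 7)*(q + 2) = q^2 - 5*q - 14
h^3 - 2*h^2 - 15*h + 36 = (h - 3)^2*(h + 4)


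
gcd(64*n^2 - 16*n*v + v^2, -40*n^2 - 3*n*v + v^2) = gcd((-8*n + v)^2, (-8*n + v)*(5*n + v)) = -8*n + v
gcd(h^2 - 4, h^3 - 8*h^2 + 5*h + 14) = h - 2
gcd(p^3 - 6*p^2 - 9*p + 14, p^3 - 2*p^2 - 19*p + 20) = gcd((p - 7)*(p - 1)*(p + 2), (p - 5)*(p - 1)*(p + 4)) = p - 1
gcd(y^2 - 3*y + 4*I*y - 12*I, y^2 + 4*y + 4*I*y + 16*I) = y + 4*I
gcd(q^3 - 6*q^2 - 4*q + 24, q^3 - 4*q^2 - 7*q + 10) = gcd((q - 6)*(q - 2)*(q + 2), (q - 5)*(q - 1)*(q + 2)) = q + 2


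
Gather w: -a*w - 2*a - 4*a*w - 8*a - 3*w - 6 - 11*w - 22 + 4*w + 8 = -10*a + w*(-5*a - 10) - 20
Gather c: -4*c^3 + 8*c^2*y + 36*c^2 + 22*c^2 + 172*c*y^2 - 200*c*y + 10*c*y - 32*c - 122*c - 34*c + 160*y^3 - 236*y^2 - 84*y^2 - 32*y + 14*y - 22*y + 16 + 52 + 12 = -4*c^3 + c^2*(8*y + 58) + c*(172*y^2 - 190*y - 188) + 160*y^3 - 320*y^2 - 40*y + 80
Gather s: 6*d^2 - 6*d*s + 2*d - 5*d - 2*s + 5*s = 6*d^2 - 3*d + s*(3 - 6*d)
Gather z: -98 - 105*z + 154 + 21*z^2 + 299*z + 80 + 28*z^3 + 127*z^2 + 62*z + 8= 28*z^3 + 148*z^2 + 256*z + 144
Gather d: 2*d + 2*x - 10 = 2*d + 2*x - 10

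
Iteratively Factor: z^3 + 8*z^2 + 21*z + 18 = (z + 2)*(z^2 + 6*z + 9) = (z + 2)*(z + 3)*(z + 3)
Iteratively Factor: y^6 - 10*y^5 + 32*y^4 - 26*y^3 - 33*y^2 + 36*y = (y)*(y^5 - 10*y^4 + 32*y^3 - 26*y^2 - 33*y + 36) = y*(y - 3)*(y^4 - 7*y^3 + 11*y^2 + 7*y - 12) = y*(y - 3)*(y + 1)*(y^3 - 8*y^2 + 19*y - 12) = y*(y - 3)*(y - 1)*(y + 1)*(y^2 - 7*y + 12) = y*(y - 3)^2*(y - 1)*(y + 1)*(y - 4)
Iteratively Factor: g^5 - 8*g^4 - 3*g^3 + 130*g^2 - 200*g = (g - 5)*(g^4 - 3*g^3 - 18*g^2 + 40*g) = (g - 5)^2*(g^3 + 2*g^2 - 8*g) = g*(g - 5)^2*(g^2 + 2*g - 8) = g*(g - 5)^2*(g + 4)*(g - 2)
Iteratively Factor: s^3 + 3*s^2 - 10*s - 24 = (s - 3)*(s^2 + 6*s + 8) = (s - 3)*(s + 2)*(s + 4)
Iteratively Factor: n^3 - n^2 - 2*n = (n - 2)*(n^2 + n) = (n - 2)*(n + 1)*(n)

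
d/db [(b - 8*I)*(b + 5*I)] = 2*b - 3*I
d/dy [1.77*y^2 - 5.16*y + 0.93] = 3.54*y - 5.16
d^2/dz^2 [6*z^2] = 12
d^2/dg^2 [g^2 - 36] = 2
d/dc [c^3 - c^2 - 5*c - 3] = 3*c^2 - 2*c - 5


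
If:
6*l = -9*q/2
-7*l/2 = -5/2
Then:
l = 5/7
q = -20/21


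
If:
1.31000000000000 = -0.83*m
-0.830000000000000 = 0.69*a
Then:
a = -1.20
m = -1.58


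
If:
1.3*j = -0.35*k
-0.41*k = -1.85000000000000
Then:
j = -1.21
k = 4.51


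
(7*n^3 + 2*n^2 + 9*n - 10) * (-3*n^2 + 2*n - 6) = -21*n^5 + 8*n^4 - 65*n^3 + 36*n^2 - 74*n + 60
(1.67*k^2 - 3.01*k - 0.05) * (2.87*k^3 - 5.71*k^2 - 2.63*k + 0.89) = 4.7929*k^5 - 18.1744*k^4 + 12.6515*k^3 + 9.6881*k^2 - 2.5474*k - 0.0445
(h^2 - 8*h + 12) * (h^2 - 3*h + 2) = h^4 - 11*h^3 + 38*h^2 - 52*h + 24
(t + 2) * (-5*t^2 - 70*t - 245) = -5*t^3 - 80*t^2 - 385*t - 490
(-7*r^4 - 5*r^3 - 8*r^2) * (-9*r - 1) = 63*r^5 + 52*r^4 + 77*r^3 + 8*r^2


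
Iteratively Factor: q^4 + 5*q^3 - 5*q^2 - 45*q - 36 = (q + 1)*(q^3 + 4*q^2 - 9*q - 36) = (q - 3)*(q + 1)*(q^2 + 7*q + 12) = (q - 3)*(q + 1)*(q + 4)*(q + 3)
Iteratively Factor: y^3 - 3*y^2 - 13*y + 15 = (y - 1)*(y^2 - 2*y - 15) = (y - 5)*(y - 1)*(y + 3)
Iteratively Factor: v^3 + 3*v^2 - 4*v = (v)*(v^2 + 3*v - 4) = v*(v + 4)*(v - 1)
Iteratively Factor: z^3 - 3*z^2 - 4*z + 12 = (z - 3)*(z^2 - 4) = (z - 3)*(z - 2)*(z + 2)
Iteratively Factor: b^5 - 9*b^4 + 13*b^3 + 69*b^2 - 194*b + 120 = (b - 2)*(b^4 - 7*b^3 - b^2 + 67*b - 60) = (b - 2)*(b + 3)*(b^3 - 10*b^2 + 29*b - 20) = (b - 4)*(b - 2)*(b + 3)*(b^2 - 6*b + 5) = (b - 5)*(b - 4)*(b - 2)*(b + 3)*(b - 1)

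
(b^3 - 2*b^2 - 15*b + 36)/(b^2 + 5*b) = (b^3 - 2*b^2 - 15*b + 36)/(b*(b + 5))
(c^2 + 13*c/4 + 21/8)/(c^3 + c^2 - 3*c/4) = (4*c + 7)/(2*c*(2*c - 1))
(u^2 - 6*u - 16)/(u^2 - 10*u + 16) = (u + 2)/(u - 2)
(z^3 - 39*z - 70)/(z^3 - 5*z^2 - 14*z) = (z + 5)/z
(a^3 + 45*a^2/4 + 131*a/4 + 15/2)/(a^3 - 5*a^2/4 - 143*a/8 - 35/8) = 2*(a^2 + 11*a + 30)/(2*a^2 - 3*a - 35)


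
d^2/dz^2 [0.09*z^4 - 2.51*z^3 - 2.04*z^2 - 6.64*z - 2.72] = 1.08*z^2 - 15.06*z - 4.08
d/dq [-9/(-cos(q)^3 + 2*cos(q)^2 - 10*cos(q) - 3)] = 9*(3*cos(q)^2 - 4*cos(q) + 10)*sin(q)/(cos(q)^3 - 2*cos(q)^2 + 10*cos(q) + 3)^2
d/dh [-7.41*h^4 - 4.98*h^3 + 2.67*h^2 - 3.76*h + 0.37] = -29.64*h^3 - 14.94*h^2 + 5.34*h - 3.76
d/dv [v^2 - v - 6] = 2*v - 1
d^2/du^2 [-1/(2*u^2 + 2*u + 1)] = 4*(2*u^2 + 2*u - 2*(2*u + 1)^2 + 1)/(2*u^2 + 2*u + 1)^3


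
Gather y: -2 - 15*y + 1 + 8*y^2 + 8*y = 8*y^2 - 7*y - 1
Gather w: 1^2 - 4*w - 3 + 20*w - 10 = 16*w - 12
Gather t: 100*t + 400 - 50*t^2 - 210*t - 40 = -50*t^2 - 110*t + 360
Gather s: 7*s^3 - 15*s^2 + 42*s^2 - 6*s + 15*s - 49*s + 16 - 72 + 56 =7*s^3 + 27*s^2 - 40*s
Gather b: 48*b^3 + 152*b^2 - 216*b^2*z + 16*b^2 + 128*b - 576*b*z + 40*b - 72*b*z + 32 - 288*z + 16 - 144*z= 48*b^3 + b^2*(168 - 216*z) + b*(168 - 648*z) - 432*z + 48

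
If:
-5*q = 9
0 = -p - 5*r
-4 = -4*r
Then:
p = -5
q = -9/5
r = 1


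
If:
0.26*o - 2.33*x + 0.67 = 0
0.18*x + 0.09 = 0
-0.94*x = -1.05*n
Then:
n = -0.45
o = -7.06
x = -0.50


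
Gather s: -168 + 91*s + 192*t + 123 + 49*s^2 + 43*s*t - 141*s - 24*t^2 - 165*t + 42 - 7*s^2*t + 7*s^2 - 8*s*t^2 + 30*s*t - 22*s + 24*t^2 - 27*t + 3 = s^2*(56 - 7*t) + s*(-8*t^2 + 73*t - 72)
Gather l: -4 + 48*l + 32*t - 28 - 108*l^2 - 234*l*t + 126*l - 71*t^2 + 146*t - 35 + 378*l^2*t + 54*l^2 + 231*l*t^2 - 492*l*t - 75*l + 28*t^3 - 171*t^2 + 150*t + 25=l^2*(378*t - 54) + l*(231*t^2 - 726*t + 99) + 28*t^3 - 242*t^2 + 328*t - 42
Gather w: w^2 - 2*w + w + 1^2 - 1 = w^2 - w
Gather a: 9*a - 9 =9*a - 9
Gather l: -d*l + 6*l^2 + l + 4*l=6*l^2 + l*(5 - d)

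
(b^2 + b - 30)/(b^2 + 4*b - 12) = (b - 5)/(b - 2)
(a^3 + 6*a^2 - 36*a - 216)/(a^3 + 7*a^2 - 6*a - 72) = (a^2 - 36)/(a^2 + a - 12)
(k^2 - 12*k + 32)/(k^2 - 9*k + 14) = (k^2 - 12*k + 32)/(k^2 - 9*k + 14)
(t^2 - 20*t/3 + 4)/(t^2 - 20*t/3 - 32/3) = (-3*t^2 + 20*t - 12)/(-3*t^2 + 20*t + 32)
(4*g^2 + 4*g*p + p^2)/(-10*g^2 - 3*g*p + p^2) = (2*g + p)/(-5*g + p)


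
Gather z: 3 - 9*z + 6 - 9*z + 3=12 - 18*z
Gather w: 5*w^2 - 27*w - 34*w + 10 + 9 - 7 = 5*w^2 - 61*w + 12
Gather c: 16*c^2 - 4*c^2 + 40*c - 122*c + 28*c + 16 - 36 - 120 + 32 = 12*c^2 - 54*c - 108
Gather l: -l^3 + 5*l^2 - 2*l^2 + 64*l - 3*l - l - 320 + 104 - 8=-l^3 + 3*l^2 + 60*l - 224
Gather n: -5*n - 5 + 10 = 5 - 5*n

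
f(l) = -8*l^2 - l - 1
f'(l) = -16*l - 1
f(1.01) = -10.17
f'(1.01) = -17.16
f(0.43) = -2.91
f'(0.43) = -7.88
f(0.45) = -3.07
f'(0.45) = -8.20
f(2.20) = -41.92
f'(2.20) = -36.20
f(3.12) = -82.00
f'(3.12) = -50.92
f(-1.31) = -13.42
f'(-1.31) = 19.96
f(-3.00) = -70.00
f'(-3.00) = 47.00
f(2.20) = -41.92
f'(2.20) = -36.20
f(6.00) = -295.00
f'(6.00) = -97.00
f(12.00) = -1165.00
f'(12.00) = -193.00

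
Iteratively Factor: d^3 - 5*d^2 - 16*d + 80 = (d + 4)*(d^2 - 9*d + 20) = (d - 4)*(d + 4)*(d - 5)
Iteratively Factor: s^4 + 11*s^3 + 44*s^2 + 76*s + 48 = (s + 2)*(s^3 + 9*s^2 + 26*s + 24) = (s + 2)*(s + 3)*(s^2 + 6*s + 8) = (s + 2)*(s + 3)*(s + 4)*(s + 2)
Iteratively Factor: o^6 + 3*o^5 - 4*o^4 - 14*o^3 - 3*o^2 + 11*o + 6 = (o + 3)*(o^5 - 4*o^3 - 2*o^2 + 3*o + 2) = (o - 2)*(o + 3)*(o^4 + 2*o^3 - 2*o - 1) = (o - 2)*(o - 1)*(o + 3)*(o^3 + 3*o^2 + 3*o + 1) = (o - 2)*(o - 1)*(o + 1)*(o + 3)*(o^2 + 2*o + 1) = (o - 2)*(o - 1)*(o + 1)^2*(o + 3)*(o + 1)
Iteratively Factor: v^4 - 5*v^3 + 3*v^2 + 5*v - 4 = (v + 1)*(v^3 - 6*v^2 + 9*v - 4) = (v - 1)*(v + 1)*(v^2 - 5*v + 4) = (v - 1)^2*(v + 1)*(v - 4)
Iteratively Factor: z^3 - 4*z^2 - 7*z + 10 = (z - 1)*(z^2 - 3*z - 10) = (z - 1)*(z + 2)*(z - 5)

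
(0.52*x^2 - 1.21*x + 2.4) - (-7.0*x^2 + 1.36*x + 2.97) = 7.52*x^2 - 2.57*x - 0.57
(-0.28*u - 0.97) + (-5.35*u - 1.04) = -5.63*u - 2.01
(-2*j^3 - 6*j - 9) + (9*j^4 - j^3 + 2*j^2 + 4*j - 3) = 9*j^4 - 3*j^3 + 2*j^2 - 2*j - 12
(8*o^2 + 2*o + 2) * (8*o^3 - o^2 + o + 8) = 64*o^5 + 8*o^4 + 22*o^3 + 64*o^2 + 18*o + 16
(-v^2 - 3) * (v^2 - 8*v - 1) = -v^4 + 8*v^3 - 2*v^2 + 24*v + 3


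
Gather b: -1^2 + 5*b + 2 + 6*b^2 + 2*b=6*b^2 + 7*b + 1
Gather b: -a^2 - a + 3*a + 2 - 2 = -a^2 + 2*a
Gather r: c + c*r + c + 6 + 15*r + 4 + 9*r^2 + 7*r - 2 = 2*c + 9*r^2 + r*(c + 22) + 8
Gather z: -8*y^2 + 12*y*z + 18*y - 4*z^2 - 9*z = -8*y^2 + 18*y - 4*z^2 + z*(12*y - 9)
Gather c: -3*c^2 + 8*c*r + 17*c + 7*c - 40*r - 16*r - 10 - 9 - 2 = -3*c^2 + c*(8*r + 24) - 56*r - 21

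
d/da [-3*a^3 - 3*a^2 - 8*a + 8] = -9*a^2 - 6*a - 8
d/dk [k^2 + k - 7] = 2*k + 1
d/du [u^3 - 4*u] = 3*u^2 - 4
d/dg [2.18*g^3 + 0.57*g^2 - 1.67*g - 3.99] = 6.54*g^2 + 1.14*g - 1.67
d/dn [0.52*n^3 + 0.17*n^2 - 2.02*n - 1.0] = 1.56*n^2 + 0.34*n - 2.02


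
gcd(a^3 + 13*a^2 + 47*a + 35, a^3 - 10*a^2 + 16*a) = 1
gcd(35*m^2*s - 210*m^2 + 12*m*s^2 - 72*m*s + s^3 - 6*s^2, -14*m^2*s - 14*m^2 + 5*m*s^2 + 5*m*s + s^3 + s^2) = 7*m + s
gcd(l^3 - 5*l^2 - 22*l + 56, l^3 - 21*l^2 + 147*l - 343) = l - 7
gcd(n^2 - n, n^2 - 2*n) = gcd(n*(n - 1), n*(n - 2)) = n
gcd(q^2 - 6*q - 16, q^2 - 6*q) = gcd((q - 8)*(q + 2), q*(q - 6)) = 1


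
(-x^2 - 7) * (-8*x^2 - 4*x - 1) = 8*x^4 + 4*x^3 + 57*x^2 + 28*x + 7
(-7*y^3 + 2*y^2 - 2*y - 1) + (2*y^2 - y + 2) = -7*y^3 + 4*y^2 - 3*y + 1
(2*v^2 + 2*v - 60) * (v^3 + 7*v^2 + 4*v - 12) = 2*v^5 + 16*v^4 - 38*v^3 - 436*v^2 - 264*v + 720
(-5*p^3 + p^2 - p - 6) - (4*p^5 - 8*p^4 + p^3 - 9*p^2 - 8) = -4*p^5 + 8*p^4 - 6*p^3 + 10*p^2 - p + 2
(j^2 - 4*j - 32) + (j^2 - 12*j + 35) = 2*j^2 - 16*j + 3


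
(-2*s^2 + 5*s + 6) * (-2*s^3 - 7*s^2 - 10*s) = 4*s^5 + 4*s^4 - 27*s^3 - 92*s^2 - 60*s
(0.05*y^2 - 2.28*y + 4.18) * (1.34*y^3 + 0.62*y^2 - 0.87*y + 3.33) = 0.067*y^5 - 3.0242*y^4 + 4.1441*y^3 + 4.7417*y^2 - 11.229*y + 13.9194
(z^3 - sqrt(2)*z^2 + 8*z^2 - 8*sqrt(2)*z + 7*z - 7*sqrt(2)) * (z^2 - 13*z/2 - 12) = z^5 - sqrt(2)*z^4 + 3*z^4/2 - 57*z^3 - 3*sqrt(2)*z^3/2 - 283*z^2/2 + 57*sqrt(2)*z^2 - 84*z + 283*sqrt(2)*z/2 + 84*sqrt(2)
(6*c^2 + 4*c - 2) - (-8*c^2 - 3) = 14*c^2 + 4*c + 1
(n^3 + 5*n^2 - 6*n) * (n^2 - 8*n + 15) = n^5 - 3*n^4 - 31*n^3 + 123*n^2 - 90*n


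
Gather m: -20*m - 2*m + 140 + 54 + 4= 198 - 22*m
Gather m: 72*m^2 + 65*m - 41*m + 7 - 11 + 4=72*m^2 + 24*m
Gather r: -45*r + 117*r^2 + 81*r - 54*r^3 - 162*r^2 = -54*r^3 - 45*r^2 + 36*r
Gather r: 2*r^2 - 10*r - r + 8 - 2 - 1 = 2*r^2 - 11*r + 5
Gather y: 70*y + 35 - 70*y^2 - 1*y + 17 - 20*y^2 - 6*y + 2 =-90*y^2 + 63*y + 54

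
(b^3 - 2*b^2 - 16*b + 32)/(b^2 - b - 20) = (b^2 - 6*b + 8)/(b - 5)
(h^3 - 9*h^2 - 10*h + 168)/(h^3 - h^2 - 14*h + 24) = (h^2 - 13*h + 42)/(h^2 - 5*h + 6)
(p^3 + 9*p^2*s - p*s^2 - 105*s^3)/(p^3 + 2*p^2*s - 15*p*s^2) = (p + 7*s)/p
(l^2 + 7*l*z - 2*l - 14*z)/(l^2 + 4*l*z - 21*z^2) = (2 - l)/(-l + 3*z)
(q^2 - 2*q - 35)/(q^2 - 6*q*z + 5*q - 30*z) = (7 - q)/(-q + 6*z)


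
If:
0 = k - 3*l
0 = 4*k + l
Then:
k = 0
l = 0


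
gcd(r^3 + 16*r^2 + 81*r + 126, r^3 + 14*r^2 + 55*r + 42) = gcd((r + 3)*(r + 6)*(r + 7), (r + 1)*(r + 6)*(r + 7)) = r^2 + 13*r + 42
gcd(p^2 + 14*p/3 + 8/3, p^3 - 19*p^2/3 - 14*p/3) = p + 2/3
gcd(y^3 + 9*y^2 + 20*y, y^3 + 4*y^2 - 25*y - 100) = y^2 + 9*y + 20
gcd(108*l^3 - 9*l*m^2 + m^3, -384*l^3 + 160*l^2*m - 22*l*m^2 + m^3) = 6*l - m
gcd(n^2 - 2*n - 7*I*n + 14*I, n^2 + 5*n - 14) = n - 2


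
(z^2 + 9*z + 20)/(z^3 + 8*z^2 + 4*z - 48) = (z + 5)/(z^2 + 4*z - 12)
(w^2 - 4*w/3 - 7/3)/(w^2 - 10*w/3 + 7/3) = (w + 1)/(w - 1)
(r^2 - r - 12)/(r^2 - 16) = (r + 3)/(r + 4)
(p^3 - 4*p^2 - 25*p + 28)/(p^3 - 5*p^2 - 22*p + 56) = (p - 1)/(p - 2)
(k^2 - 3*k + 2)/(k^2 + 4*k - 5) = (k - 2)/(k + 5)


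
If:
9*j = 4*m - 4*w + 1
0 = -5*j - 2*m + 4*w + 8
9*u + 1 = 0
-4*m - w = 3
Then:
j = 77/131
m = -101/262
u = -1/9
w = -191/131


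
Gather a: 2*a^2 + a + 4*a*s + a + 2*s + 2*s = 2*a^2 + a*(4*s + 2) + 4*s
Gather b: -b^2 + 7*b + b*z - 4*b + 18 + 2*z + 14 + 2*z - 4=-b^2 + b*(z + 3) + 4*z + 28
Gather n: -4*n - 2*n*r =n*(-2*r - 4)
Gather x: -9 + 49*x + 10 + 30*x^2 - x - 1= 30*x^2 + 48*x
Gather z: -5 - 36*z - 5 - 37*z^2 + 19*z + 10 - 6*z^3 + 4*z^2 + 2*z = -6*z^3 - 33*z^2 - 15*z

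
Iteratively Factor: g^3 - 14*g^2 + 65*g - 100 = (g - 5)*(g^2 - 9*g + 20) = (g - 5)*(g - 4)*(g - 5)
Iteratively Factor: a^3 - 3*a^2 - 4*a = (a - 4)*(a^2 + a) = (a - 4)*(a + 1)*(a)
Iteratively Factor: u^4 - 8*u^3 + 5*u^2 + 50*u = (u - 5)*(u^3 - 3*u^2 - 10*u) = (u - 5)*(u + 2)*(u^2 - 5*u) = (u - 5)^2*(u + 2)*(u)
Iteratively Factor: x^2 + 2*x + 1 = (x + 1)*(x + 1)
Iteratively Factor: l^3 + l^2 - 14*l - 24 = (l - 4)*(l^2 + 5*l + 6) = (l - 4)*(l + 2)*(l + 3)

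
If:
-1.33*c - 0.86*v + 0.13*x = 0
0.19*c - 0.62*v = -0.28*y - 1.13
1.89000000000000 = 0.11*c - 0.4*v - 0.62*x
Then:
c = -0.267051732961305*y - 1.3260177256533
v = 0.369774468931213*y + 1.41622037439657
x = -0.285944319674562*y - 4.19733887029111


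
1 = 1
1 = 1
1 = 1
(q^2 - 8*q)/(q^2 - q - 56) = q/(q + 7)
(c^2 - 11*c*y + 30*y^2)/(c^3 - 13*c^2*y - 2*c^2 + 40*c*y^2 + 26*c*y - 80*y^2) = (-c + 6*y)/(-c^2 + 8*c*y + 2*c - 16*y)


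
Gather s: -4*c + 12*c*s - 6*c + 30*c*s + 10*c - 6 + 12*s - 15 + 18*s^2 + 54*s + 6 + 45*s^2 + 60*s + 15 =63*s^2 + s*(42*c + 126)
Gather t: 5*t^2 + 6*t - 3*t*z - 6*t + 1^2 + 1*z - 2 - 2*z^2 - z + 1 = 5*t^2 - 3*t*z - 2*z^2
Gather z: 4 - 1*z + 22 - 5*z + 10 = 36 - 6*z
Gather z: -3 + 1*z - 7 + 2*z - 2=3*z - 12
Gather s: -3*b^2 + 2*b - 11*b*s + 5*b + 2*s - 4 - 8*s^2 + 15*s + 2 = -3*b^2 + 7*b - 8*s^2 + s*(17 - 11*b) - 2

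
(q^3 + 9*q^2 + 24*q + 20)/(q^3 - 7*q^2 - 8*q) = (q^3 + 9*q^2 + 24*q + 20)/(q*(q^2 - 7*q - 8))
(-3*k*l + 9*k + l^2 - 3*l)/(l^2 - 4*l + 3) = (-3*k + l)/(l - 1)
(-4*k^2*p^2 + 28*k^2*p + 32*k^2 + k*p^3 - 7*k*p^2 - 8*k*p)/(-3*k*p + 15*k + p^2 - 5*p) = k*(4*k*p^2 - 28*k*p - 32*k - p^3 + 7*p^2 + 8*p)/(3*k*p - 15*k - p^2 + 5*p)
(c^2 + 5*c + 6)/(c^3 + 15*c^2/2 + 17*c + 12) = 2*(c + 3)/(2*c^2 + 11*c + 12)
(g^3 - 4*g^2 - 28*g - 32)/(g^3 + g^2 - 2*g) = (g^2 - 6*g - 16)/(g*(g - 1))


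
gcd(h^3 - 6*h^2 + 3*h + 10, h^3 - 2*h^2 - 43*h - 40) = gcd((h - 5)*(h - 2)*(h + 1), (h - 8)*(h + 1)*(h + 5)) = h + 1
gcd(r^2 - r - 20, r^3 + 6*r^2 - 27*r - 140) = r^2 - r - 20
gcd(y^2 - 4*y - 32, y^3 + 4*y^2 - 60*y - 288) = y - 8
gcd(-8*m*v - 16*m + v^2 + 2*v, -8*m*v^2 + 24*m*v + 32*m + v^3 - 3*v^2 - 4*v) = -8*m + v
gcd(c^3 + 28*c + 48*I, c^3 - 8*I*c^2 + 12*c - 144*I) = c^2 - 2*I*c + 24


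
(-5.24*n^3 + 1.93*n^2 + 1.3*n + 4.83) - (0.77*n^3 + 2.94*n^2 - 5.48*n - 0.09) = -6.01*n^3 - 1.01*n^2 + 6.78*n + 4.92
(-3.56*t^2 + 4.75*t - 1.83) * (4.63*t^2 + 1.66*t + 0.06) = -16.4828*t^4 + 16.0829*t^3 - 0.801500000000001*t^2 - 2.7528*t - 0.1098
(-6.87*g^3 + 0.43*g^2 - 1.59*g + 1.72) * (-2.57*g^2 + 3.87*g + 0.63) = 17.6559*g^5 - 27.692*g^4 + 1.4223*g^3 - 10.3028*g^2 + 5.6547*g + 1.0836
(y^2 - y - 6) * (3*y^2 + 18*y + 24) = 3*y^4 + 15*y^3 - 12*y^2 - 132*y - 144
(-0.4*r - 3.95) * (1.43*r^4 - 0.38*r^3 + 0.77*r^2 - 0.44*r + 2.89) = -0.572*r^5 - 5.4965*r^4 + 1.193*r^3 - 2.8655*r^2 + 0.582*r - 11.4155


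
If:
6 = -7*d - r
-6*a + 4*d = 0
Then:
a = -2*r/21 - 4/7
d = -r/7 - 6/7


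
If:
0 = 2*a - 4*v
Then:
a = 2*v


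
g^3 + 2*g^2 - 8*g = g*(g - 2)*(g + 4)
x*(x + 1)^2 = x^3 + 2*x^2 + x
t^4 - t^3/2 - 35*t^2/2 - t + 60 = (t - 4)*(t - 2)*(t + 5/2)*(t + 3)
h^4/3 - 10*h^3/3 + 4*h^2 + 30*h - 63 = (h/3 + 1)*(h - 7)*(h - 3)^2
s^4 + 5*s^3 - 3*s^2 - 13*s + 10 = (s - 1)^2*(s + 2)*(s + 5)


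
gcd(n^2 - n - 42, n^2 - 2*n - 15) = 1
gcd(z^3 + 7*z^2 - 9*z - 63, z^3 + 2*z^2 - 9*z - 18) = z^2 - 9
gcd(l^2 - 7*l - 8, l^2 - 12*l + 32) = l - 8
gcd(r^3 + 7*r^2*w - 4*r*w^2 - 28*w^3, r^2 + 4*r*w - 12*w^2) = r - 2*w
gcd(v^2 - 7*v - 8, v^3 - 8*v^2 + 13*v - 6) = 1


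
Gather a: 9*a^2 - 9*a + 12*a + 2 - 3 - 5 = 9*a^2 + 3*a - 6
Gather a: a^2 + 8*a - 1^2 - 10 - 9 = a^2 + 8*a - 20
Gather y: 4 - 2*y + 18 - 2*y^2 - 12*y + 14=-2*y^2 - 14*y + 36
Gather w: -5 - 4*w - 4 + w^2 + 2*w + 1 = w^2 - 2*w - 8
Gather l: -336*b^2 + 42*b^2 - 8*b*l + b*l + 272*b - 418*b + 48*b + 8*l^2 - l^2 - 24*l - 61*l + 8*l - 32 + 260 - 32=-294*b^2 - 98*b + 7*l^2 + l*(-7*b - 77) + 196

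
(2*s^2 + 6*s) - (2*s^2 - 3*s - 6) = 9*s + 6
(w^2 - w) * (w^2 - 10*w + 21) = w^4 - 11*w^3 + 31*w^2 - 21*w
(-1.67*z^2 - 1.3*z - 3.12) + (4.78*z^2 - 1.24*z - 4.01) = 3.11*z^2 - 2.54*z - 7.13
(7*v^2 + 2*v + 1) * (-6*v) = -42*v^3 - 12*v^2 - 6*v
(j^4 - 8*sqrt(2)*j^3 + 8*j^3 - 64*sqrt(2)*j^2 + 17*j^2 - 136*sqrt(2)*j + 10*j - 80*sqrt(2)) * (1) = j^4 - 8*sqrt(2)*j^3 + 8*j^3 - 64*sqrt(2)*j^2 + 17*j^2 - 136*sqrt(2)*j + 10*j - 80*sqrt(2)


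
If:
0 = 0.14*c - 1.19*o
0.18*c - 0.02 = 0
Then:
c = 0.11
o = 0.01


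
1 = 1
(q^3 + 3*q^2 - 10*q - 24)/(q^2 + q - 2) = (q^2 + q - 12)/(q - 1)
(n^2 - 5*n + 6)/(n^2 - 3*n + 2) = (n - 3)/(n - 1)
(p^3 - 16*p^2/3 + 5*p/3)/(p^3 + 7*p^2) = (3*p^2 - 16*p + 5)/(3*p*(p + 7))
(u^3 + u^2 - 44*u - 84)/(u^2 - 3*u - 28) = (u^2 + 8*u + 12)/(u + 4)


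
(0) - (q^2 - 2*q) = -q^2 + 2*q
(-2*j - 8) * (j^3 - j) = -2*j^4 - 8*j^3 + 2*j^2 + 8*j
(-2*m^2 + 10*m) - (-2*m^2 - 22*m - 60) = 32*m + 60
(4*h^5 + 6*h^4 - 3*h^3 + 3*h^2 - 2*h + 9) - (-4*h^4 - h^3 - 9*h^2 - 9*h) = 4*h^5 + 10*h^4 - 2*h^3 + 12*h^2 + 7*h + 9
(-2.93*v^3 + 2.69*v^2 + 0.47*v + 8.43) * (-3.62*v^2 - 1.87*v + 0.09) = 10.6066*v^5 - 4.2587*v^4 - 6.9954*v^3 - 31.1534*v^2 - 15.7218*v + 0.7587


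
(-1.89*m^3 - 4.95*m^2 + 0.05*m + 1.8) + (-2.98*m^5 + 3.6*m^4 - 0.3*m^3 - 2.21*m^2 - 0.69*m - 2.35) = -2.98*m^5 + 3.6*m^4 - 2.19*m^3 - 7.16*m^2 - 0.64*m - 0.55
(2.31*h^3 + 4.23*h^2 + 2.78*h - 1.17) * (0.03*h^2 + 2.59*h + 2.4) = 0.0693*h^5 + 6.1098*h^4 + 16.5831*h^3 + 17.3171*h^2 + 3.6417*h - 2.808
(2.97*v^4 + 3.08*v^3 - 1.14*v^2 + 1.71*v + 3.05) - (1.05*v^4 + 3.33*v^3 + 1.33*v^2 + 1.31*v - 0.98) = 1.92*v^4 - 0.25*v^3 - 2.47*v^2 + 0.4*v + 4.03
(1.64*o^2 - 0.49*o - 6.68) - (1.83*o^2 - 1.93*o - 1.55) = -0.19*o^2 + 1.44*o - 5.13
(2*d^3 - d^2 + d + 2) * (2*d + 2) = 4*d^4 + 2*d^3 + 6*d + 4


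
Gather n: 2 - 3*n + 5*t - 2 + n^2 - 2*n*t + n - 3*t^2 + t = n^2 + n*(-2*t - 2) - 3*t^2 + 6*t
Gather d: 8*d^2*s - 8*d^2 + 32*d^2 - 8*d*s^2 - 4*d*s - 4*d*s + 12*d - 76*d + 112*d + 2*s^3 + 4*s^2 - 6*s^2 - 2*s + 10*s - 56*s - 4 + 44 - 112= d^2*(8*s + 24) + d*(-8*s^2 - 8*s + 48) + 2*s^3 - 2*s^2 - 48*s - 72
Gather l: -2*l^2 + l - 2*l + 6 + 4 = -2*l^2 - l + 10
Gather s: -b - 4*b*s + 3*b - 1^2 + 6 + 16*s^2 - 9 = -4*b*s + 2*b + 16*s^2 - 4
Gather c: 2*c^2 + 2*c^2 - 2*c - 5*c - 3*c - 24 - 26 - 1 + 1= 4*c^2 - 10*c - 50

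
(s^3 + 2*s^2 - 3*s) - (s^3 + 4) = 2*s^2 - 3*s - 4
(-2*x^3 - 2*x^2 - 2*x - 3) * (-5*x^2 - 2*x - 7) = 10*x^5 + 14*x^4 + 28*x^3 + 33*x^2 + 20*x + 21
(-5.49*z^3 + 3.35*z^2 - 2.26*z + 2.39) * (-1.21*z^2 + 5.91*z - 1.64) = 6.6429*z^5 - 36.4994*z^4 + 31.5367*z^3 - 21.7425*z^2 + 17.8313*z - 3.9196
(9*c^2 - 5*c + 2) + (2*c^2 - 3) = 11*c^2 - 5*c - 1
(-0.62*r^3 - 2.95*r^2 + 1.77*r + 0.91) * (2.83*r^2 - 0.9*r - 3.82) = -1.7546*r^5 - 7.7905*r^4 + 10.0325*r^3 + 12.2513*r^2 - 7.5804*r - 3.4762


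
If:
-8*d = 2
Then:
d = -1/4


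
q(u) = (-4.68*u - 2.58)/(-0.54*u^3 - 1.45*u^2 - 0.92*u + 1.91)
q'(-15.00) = 0.01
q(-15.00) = 0.04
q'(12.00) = -0.01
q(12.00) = 0.05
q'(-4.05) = 0.56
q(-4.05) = 0.92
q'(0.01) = -3.15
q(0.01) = -1.38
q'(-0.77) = -2.42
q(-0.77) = 0.51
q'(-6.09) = 0.13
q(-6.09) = 0.34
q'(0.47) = -14.66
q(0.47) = -4.34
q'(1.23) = -7.94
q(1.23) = 3.44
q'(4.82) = -0.09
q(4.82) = 0.26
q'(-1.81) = -0.91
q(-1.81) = 2.91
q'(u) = (-4.68*u - 2.58)*(1.62*u^2 + 2.9*u + 0.92)/(-0.54*u^3 - 1.45*u^2 - 0.92*u + 1.91)^2 - 4.68/(-0.54*u^3 - 1.45*u^2 - 0.92*u + 1.91) = (2.5272*u^3 + 6.786*u^2 + 4.3056*u - (4.68*u + 2.58)*(1.62*u^2 + 2.9*u + 0.92) - 8.9388)/(0.54*u^3 + 1.45*u^2 + 0.92*u - 1.91)^2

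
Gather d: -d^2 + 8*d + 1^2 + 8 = -d^2 + 8*d + 9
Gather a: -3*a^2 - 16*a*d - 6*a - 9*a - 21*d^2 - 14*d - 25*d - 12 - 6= -3*a^2 + a*(-16*d - 15) - 21*d^2 - 39*d - 18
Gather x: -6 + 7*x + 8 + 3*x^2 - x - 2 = 3*x^2 + 6*x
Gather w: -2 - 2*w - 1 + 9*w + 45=7*w + 42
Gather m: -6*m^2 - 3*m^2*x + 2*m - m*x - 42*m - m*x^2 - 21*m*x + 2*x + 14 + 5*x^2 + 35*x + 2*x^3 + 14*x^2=m^2*(-3*x - 6) + m*(-x^2 - 22*x - 40) + 2*x^3 + 19*x^2 + 37*x + 14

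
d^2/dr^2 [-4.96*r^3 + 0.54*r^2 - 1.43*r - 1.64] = 1.08 - 29.76*r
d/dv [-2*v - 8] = -2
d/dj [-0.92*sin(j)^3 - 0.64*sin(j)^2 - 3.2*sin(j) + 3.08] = (-1.28*sin(j) + 1.38*cos(2*j) - 4.58)*cos(j)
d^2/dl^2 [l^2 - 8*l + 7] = 2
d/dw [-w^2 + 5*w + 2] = 5 - 2*w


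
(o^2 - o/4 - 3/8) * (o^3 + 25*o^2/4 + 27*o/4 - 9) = o^5 + 6*o^4 + 77*o^3/16 - 417*o^2/32 - 9*o/32 + 27/8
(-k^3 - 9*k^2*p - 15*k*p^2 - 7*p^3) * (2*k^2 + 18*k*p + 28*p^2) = -2*k^5 - 36*k^4*p - 220*k^3*p^2 - 536*k^2*p^3 - 546*k*p^4 - 196*p^5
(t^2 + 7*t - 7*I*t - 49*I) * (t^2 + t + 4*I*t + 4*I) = t^4 + 8*t^3 - 3*I*t^3 + 35*t^2 - 24*I*t^2 + 224*t - 21*I*t + 196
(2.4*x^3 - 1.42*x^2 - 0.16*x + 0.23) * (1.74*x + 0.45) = 4.176*x^4 - 1.3908*x^3 - 0.9174*x^2 + 0.3282*x + 0.1035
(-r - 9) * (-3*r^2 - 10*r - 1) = 3*r^3 + 37*r^2 + 91*r + 9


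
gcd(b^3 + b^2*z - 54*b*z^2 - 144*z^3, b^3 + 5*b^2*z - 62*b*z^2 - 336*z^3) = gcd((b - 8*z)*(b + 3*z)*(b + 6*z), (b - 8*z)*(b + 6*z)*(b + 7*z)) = -b^2 + 2*b*z + 48*z^2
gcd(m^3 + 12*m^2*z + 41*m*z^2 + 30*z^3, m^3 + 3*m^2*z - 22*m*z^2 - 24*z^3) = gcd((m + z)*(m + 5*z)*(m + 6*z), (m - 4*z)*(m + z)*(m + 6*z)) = m^2 + 7*m*z + 6*z^2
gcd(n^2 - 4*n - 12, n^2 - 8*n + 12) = n - 6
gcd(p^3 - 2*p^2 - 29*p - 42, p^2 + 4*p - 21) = 1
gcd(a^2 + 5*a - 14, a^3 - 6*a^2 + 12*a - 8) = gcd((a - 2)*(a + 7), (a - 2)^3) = a - 2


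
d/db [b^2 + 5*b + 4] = 2*b + 5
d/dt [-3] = 0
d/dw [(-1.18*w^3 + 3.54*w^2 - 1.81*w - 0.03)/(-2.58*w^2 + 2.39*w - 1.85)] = (3.0444*w^4 - 5.6404*w^3 + 10.3398*w^2 - 13.2528*w + 3.4202)/(6.6564*w^4 - 12.3324*w^3 + 15.2581*w^2 - 8.843*w + 3.4225)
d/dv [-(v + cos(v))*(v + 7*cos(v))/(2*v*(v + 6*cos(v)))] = (v^3*sin(v) + 7*v^2*sin(2*v)/2 + v^2*cos(v) + 21*v*sin(v)*cos(v)^2 + 7*v*cos(v)^2 + 21*cos(v)^3)/(v^2*(v + 6*cos(v))^2)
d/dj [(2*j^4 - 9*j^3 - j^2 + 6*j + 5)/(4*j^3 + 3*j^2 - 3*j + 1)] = (8*j^6 + 12*j^5 - 41*j^4 + 14*j^3 - 102*j^2 - 32*j + 21)/(16*j^6 + 24*j^5 - 15*j^4 - 10*j^3 + 15*j^2 - 6*j + 1)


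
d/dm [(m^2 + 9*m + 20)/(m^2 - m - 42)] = 2*(-5*m^2 - 62*m - 179)/(m^4 - 2*m^3 - 83*m^2 + 84*m + 1764)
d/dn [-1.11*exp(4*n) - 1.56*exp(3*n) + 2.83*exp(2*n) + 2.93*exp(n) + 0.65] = (-4.44*exp(3*n) - 4.68*exp(2*n) + 5.66*exp(n) + 2.93)*exp(n)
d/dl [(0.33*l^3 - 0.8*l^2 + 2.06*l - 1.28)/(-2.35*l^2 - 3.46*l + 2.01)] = (-0.7755*l^4 - 2.2836*l^3 + 9.5989*l^2 - 9.232*l - 0.2882)/(5.5225*l^4 + 16.262*l^3 + 2.5246*l^2 - 13.9092*l + 4.0401)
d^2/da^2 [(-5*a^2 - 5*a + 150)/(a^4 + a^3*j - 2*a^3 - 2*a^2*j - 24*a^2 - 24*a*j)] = 10*(a^2*(-a^3 - a^2*j + 2*a^2 + 2*a*j + 24*a + 24*j)^2 - a*((2*a + 1)*(-4*a^3 - 3*a^2*j + 6*a^2 + 4*a*j + 48*a + 24*j) + (a^2 + a - 30)*(-6*a^2 - 3*a*j + 6*a + 2*j + 24))*(-a^3 - a^2*j + 2*a^2 + 2*a*j + 24*a + 24*j) + (a^2 + a - 30)*(-4*a^3 - 3*a^2*j + 6*a^2 + 4*a*j + 48*a + 24*j)^2)/(a^3*(-a^3 - a^2*j + 2*a^2 + 2*a*j + 24*a + 24*j)^3)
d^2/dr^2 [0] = 0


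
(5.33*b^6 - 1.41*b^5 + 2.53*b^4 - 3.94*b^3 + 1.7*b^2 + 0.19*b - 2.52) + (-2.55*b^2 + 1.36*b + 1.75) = 5.33*b^6 - 1.41*b^5 + 2.53*b^4 - 3.94*b^3 - 0.85*b^2 + 1.55*b - 0.77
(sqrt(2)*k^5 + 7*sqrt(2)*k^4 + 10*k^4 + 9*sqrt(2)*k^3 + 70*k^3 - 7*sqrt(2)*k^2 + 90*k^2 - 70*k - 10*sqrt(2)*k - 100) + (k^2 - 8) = sqrt(2)*k^5 + 7*sqrt(2)*k^4 + 10*k^4 + 9*sqrt(2)*k^3 + 70*k^3 - 7*sqrt(2)*k^2 + 91*k^2 - 70*k - 10*sqrt(2)*k - 108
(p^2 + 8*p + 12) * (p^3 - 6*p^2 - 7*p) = p^5 + 2*p^4 - 43*p^3 - 128*p^2 - 84*p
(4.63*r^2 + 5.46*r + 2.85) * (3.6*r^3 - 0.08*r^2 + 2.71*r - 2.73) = 16.668*r^5 + 19.2856*r^4 + 22.3705*r^3 + 1.9287*r^2 - 7.1823*r - 7.7805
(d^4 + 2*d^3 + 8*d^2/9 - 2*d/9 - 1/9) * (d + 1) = d^5 + 3*d^4 + 26*d^3/9 + 2*d^2/3 - d/3 - 1/9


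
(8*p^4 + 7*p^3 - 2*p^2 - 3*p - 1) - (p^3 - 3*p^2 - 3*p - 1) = 8*p^4 + 6*p^3 + p^2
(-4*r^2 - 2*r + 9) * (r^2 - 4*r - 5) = -4*r^4 + 14*r^3 + 37*r^2 - 26*r - 45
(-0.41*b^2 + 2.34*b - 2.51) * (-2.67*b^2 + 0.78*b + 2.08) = 1.0947*b^4 - 6.5676*b^3 + 7.6741*b^2 + 2.9094*b - 5.2208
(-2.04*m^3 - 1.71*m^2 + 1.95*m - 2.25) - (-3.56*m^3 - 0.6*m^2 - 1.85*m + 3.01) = 1.52*m^3 - 1.11*m^2 + 3.8*m - 5.26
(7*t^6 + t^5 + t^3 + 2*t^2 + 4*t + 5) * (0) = 0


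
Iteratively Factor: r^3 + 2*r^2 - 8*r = (r - 2)*(r^2 + 4*r) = r*(r - 2)*(r + 4)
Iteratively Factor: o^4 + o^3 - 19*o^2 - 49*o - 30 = (o - 5)*(o^3 + 6*o^2 + 11*o + 6) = (o - 5)*(o + 3)*(o^2 + 3*o + 2) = (o - 5)*(o + 2)*(o + 3)*(o + 1)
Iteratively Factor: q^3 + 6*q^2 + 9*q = (q + 3)*(q^2 + 3*q) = q*(q + 3)*(q + 3)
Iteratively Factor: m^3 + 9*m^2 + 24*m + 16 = (m + 1)*(m^2 + 8*m + 16) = (m + 1)*(m + 4)*(m + 4)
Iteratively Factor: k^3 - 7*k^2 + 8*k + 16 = (k - 4)*(k^2 - 3*k - 4) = (k - 4)^2*(k + 1)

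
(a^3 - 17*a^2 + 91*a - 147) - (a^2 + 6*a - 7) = a^3 - 18*a^2 + 85*a - 140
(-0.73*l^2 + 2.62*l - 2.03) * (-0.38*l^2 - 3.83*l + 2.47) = 0.2774*l^4 + 1.8003*l^3 - 11.0663*l^2 + 14.2463*l - 5.0141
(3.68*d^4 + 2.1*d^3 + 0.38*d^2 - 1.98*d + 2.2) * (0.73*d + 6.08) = 2.6864*d^5 + 23.9074*d^4 + 13.0454*d^3 + 0.865*d^2 - 10.4324*d + 13.376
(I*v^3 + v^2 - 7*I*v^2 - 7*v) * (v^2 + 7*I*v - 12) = I*v^5 - 6*v^4 - 7*I*v^4 + 42*v^3 - 5*I*v^3 - 12*v^2 + 35*I*v^2 + 84*v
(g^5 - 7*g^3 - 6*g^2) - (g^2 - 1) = g^5 - 7*g^3 - 7*g^2 + 1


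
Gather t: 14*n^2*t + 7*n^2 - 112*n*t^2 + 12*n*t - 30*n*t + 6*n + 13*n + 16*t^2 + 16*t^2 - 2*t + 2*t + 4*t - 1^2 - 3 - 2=7*n^2 + 19*n + t^2*(32 - 112*n) + t*(14*n^2 - 18*n + 4) - 6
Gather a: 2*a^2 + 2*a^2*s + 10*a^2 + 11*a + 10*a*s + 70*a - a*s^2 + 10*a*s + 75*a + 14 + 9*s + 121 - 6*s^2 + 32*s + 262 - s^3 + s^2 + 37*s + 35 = a^2*(2*s + 12) + a*(-s^2 + 20*s + 156) - s^3 - 5*s^2 + 78*s + 432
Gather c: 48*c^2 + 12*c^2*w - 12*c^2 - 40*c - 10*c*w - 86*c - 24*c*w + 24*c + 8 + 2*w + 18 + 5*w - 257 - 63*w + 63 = c^2*(12*w + 36) + c*(-34*w - 102) - 56*w - 168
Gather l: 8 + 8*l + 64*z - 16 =8*l + 64*z - 8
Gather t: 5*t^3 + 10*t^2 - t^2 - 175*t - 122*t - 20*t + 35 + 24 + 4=5*t^3 + 9*t^2 - 317*t + 63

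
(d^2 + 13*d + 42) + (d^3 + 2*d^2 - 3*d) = d^3 + 3*d^2 + 10*d + 42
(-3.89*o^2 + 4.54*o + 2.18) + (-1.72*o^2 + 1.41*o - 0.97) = -5.61*o^2 + 5.95*o + 1.21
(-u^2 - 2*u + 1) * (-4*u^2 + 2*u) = 4*u^4 + 6*u^3 - 8*u^2 + 2*u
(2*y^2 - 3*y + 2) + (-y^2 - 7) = y^2 - 3*y - 5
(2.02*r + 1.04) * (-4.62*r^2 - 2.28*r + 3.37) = -9.3324*r^3 - 9.4104*r^2 + 4.4362*r + 3.5048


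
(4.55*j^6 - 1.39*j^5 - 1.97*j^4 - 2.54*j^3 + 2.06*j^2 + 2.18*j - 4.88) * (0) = 0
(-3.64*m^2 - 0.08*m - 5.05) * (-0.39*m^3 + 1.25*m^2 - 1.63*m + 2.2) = 1.4196*m^5 - 4.5188*m^4 + 7.8027*m^3 - 14.1901*m^2 + 8.0555*m - 11.11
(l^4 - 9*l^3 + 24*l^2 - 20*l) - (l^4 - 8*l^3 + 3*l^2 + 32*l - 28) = -l^3 + 21*l^2 - 52*l + 28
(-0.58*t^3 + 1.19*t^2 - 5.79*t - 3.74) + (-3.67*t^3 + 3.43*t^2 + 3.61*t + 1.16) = -4.25*t^3 + 4.62*t^2 - 2.18*t - 2.58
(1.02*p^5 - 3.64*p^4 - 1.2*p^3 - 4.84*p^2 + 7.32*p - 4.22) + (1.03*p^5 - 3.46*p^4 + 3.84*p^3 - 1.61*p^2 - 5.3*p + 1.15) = 2.05*p^5 - 7.1*p^4 + 2.64*p^3 - 6.45*p^2 + 2.02*p - 3.07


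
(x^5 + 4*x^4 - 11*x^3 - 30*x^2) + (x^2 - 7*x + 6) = x^5 + 4*x^4 - 11*x^3 - 29*x^2 - 7*x + 6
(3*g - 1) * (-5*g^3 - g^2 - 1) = -15*g^4 + 2*g^3 + g^2 - 3*g + 1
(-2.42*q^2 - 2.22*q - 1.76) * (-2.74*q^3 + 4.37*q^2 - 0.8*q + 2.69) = 6.6308*q^5 - 4.4926*q^4 - 2.943*q^3 - 12.425*q^2 - 4.5638*q - 4.7344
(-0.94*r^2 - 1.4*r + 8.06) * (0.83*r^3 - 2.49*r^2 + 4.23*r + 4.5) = -0.7802*r^5 + 1.1786*r^4 + 6.1996*r^3 - 30.2214*r^2 + 27.7938*r + 36.27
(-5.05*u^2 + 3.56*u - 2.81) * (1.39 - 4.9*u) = 24.745*u^3 - 24.4635*u^2 + 18.7174*u - 3.9059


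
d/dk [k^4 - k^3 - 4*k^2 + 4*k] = 4*k^3 - 3*k^2 - 8*k + 4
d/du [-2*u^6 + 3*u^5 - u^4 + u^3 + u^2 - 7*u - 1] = -12*u^5 + 15*u^4 - 4*u^3 + 3*u^2 + 2*u - 7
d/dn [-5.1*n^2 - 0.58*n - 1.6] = -10.2*n - 0.58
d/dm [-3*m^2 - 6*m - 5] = -6*m - 6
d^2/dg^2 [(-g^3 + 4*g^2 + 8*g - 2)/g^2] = 4*(4*g - 3)/g^4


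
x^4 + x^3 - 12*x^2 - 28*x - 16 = (x - 4)*(x + 1)*(x + 2)^2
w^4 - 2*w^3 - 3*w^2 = w^2*(w - 3)*(w + 1)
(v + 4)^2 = v^2 + 8*v + 16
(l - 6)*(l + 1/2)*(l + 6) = l^3 + l^2/2 - 36*l - 18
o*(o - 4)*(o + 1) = o^3 - 3*o^2 - 4*o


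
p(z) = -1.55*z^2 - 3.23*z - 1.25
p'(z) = -3.1*z - 3.23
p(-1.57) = 0.00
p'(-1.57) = 1.64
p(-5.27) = -27.28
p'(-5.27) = 13.11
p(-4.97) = -23.48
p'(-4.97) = 12.18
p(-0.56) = 0.07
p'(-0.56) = -1.49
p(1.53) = -9.82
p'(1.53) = -7.97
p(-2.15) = -1.47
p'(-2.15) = 3.44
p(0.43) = -2.93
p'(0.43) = -4.56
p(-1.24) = 0.37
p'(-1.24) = 0.61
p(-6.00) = -37.67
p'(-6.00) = 15.37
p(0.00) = -1.25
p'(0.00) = -3.23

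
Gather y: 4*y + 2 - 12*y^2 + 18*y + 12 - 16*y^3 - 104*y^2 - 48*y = -16*y^3 - 116*y^2 - 26*y + 14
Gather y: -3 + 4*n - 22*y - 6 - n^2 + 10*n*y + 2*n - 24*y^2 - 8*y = -n^2 + 6*n - 24*y^2 + y*(10*n - 30) - 9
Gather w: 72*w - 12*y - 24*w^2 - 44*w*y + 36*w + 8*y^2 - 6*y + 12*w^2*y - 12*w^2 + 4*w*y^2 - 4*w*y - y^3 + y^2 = w^2*(12*y - 36) + w*(4*y^2 - 48*y + 108) - y^3 + 9*y^2 - 18*y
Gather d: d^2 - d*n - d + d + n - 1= d^2 - d*n + n - 1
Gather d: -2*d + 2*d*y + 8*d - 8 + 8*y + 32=d*(2*y + 6) + 8*y + 24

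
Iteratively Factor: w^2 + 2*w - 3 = (w + 3)*(w - 1)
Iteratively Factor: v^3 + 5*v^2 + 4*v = (v + 4)*(v^2 + v) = v*(v + 4)*(v + 1)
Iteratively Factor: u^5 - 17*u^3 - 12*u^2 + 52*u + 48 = (u - 4)*(u^4 + 4*u^3 - u^2 - 16*u - 12) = (u - 4)*(u - 2)*(u^3 + 6*u^2 + 11*u + 6) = (u - 4)*(u - 2)*(u + 1)*(u^2 + 5*u + 6) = (u - 4)*(u - 2)*(u + 1)*(u + 3)*(u + 2)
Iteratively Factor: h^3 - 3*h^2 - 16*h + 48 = (h + 4)*(h^2 - 7*h + 12) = (h - 3)*(h + 4)*(h - 4)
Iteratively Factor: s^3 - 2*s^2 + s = (s - 1)*(s^2 - s) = s*(s - 1)*(s - 1)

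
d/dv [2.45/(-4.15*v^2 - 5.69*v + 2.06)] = (20.335*v + 13.9405)/(4.15*v^2 + 5.69*v - 2.06)^2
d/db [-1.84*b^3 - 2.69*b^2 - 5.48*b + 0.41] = -5.52*b^2 - 5.38*b - 5.48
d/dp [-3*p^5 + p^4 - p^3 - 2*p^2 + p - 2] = -15*p^4 + 4*p^3 - 3*p^2 - 4*p + 1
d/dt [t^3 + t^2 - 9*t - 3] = 3*t^2 + 2*t - 9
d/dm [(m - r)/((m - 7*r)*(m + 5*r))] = ((-m + r)*(m - 7*r) + (-m + r)*(m + 5*r) + (m - 7*r)*(m + 5*r))/((m - 7*r)^2*(m + 5*r)^2)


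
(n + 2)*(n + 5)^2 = n^3 + 12*n^2 + 45*n + 50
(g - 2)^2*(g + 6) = g^3 + 2*g^2 - 20*g + 24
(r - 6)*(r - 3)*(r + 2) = r^3 - 7*r^2 + 36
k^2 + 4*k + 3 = (k + 1)*(k + 3)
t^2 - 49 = (t - 7)*(t + 7)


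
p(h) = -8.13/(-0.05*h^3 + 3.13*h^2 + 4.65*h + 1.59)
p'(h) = -8.13*(0.15*h^2 - 6.26*h - 4.65)/(-0.05*h^3 + 3.13*h^2 + 4.65*h + 1.59)^2 = (-1.2195*h^2 + 50.8938*h + 37.8045)/(-0.05*h^3 + 3.13*h^2 + 4.65*h + 1.59)^2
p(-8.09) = -0.04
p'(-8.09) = -0.01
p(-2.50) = -0.79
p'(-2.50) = -0.91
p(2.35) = -0.28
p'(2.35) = 0.18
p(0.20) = -3.07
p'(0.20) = 6.85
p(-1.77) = -2.36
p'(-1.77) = -4.73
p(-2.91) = -0.51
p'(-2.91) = -0.48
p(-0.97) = -115.89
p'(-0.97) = -2582.73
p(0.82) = -1.09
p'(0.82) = 1.41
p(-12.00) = -0.02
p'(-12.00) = -0.00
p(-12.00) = -0.02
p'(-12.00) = -0.00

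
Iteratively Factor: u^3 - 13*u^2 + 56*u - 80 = (u - 4)*(u^2 - 9*u + 20) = (u - 5)*(u - 4)*(u - 4)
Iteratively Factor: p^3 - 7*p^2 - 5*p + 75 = (p - 5)*(p^2 - 2*p - 15) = (p - 5)^2*(p + 3)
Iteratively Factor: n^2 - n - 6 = (n + 2)*(n - 3)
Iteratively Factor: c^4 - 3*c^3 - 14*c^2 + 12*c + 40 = (c - 5)*(c^3 + 2*c^2 - 4*c - 8) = (c - 5)*(c - 2)*(c^2 + 4*c + 4) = (c - 5)*(c - 2)*(c + 2)*(c + 2)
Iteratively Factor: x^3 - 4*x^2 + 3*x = (x)*(x^2 - 4*x + 3) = x*(x - 1)*(x - 3)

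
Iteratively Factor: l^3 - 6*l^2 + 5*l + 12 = (l + 1)*(l^2 - 7*l + 12) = (l - 3)*(l + 1)*(l - 4)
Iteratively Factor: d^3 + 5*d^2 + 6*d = (d)*(d^2 + 5*d + 6) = d*(d + 2)*(d + 3)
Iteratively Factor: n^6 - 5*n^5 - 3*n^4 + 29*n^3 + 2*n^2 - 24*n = (n - 3)*(n^5 - 2*n^4 - 9*n^3 + 2*n^2 + 8*n) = (n - 3)*(n + 1)*(n^4 - 3*n^3 - 6*n^2 + 8*n) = (n - 3)*(n + 1)*(n + 2)*(n^3 - 5*n^2 + 4*n) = (n - 4)*(n - 3)*(n + 1)*(n + 2)*(n^2 - n) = (n - 4)*(n - 3)*(n - 1)*(n + 1)*(n + 2)*(n)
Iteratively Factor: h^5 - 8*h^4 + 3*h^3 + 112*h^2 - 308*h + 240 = (h - 5)*(h^4 - 3*h^3 - 12*h^2 + 52*h - 48) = (h - 5)*(h - 3)*(h^3 - 12*h + 16) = (h - 5)*(h - 3)*(h + 4)*(h^2 - 4*h + 4) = (h - 5)*(h - 3)*(h - 2)*(h + 4)*(h - 2)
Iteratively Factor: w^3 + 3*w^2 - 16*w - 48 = (w + 3)*(w^2 - 16) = (w - 4)*(w + 3)*(w + 4)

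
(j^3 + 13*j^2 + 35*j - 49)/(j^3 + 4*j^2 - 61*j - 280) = (j^2 + 6*j - 7)/(j^2 - 3*j - 40)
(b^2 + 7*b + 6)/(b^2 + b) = (b + 6)/b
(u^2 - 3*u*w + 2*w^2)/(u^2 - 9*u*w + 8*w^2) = (u - 2*w)/(u - 8*w)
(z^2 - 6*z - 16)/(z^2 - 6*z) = (z^2 - 6*z - 16)/(z*(z - 6))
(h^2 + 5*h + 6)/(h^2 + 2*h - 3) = (h + 2)/(h - 1)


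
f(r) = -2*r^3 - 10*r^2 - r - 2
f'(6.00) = -337.00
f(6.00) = -800.00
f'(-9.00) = -307.00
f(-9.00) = 655.00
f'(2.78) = -102.97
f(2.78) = -125.03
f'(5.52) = -294.22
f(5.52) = -648.62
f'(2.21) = -74.50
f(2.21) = -74.64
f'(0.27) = -6.84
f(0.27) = -3.04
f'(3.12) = -121.81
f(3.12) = -163.21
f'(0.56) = -14.08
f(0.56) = -6.05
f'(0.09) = -2.85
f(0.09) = -2.17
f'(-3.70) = -9.14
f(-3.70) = -33.89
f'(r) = -6*r^2 - 20*r - 1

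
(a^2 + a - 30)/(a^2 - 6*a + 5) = (a + 6)/(a - 1)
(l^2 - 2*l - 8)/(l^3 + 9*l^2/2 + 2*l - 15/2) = 2*(l^2 - 2*l - 8)/(2*l^3 + 9*l^2 + 4*l - 15)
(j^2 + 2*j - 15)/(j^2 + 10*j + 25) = (j - 3)/(j + 5)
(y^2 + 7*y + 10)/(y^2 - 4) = (y + 5)/(y - 2)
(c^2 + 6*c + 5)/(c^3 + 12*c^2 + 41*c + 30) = 1/(c + 6)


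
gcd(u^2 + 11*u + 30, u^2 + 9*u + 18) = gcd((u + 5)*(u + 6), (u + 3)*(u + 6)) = u + 6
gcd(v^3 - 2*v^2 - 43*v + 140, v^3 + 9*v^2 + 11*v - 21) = v + 7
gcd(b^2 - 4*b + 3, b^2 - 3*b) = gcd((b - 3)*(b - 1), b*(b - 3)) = b - 3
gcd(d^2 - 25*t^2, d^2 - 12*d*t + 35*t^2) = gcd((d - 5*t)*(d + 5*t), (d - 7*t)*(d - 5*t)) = -d + 5*t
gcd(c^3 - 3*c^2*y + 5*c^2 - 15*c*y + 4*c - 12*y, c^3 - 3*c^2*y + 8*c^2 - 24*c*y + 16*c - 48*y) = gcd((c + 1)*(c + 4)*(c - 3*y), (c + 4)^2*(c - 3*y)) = -c^2 + 3*c*y - 4*c + 12*y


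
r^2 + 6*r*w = r*(r + 6*w)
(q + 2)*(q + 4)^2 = q^3 + 10*q^2 + 32*q + 32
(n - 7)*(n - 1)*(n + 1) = n^3 - 7*n^2 - n + 7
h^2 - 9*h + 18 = (h - 6)*(h - 3)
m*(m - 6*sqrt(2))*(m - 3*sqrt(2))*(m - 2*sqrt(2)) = m^4 - 11*sqrt(2)*m^3 + 72*m^2 - 72*sqrt(2)*m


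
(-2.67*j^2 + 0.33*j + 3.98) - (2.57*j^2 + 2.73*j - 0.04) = -5.24*j^2 - 2.4*j + 4.02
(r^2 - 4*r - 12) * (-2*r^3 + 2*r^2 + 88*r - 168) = -2*r^5 + 10*r^4 + 104*r^3 - 544*r^2 - 384*r + 2016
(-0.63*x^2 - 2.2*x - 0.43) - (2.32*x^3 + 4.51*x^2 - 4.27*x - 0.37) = -2.32*x^3 - 5.14*x^2 + 2.07*x - 0.06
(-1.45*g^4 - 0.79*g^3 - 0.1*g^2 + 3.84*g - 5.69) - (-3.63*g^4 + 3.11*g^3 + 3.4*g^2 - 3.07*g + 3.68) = 2.18*g^4 - 3.9*g^3 - 3.5*g^2 + 6.91*g - 9.37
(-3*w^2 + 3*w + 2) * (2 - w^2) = 3*w^4 - 3*w^3 - 8*w^2 + 6*w + 4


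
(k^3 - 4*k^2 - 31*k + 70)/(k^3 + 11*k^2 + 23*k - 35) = (k^2 - 9*k + 14)/(k^2 + 6*k - 7)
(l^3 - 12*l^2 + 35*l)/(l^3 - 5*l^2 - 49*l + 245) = l/(l + 7)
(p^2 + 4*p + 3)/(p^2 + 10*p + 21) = (p + 1)/(p + 7)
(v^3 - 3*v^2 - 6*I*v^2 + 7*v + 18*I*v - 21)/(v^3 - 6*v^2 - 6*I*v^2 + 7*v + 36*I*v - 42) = (v - 3)/(v - 6)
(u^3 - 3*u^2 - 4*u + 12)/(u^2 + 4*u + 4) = (u^2 - 5*u + 6)/(u + 2)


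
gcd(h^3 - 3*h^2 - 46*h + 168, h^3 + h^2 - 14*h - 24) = h - 4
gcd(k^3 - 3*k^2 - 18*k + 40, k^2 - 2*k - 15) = k - 5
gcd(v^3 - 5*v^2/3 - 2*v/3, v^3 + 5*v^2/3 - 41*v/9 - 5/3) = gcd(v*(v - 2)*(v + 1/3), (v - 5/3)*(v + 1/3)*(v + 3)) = v + 1/3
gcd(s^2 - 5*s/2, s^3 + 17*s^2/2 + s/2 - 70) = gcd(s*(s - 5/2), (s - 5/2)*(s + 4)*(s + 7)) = s - 5/2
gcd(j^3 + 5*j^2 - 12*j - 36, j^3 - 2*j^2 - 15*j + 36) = j - 3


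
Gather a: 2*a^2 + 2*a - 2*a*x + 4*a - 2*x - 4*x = 2*a^2 + a*(6 - 2*x) - 6*x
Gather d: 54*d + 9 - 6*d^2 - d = -6*d^2 + 53*d + 9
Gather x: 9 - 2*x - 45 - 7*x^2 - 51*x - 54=-7*x^2 - 53*x - 90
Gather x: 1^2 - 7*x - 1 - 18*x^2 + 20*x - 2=-18*x^2 + 13*x - 2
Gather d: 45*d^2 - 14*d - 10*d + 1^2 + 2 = 45*d^2 - 24*d + 3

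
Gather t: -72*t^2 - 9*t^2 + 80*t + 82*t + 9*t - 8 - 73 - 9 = -81*t^2 + 171*t - 90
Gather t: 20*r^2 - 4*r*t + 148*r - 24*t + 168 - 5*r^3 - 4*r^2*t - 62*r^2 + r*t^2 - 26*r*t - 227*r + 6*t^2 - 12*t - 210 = -5*r^3 - 42*r^2 - 79*r + t^2*(r + 6) + t*(-4*r^2 - 30*r - 36) - 42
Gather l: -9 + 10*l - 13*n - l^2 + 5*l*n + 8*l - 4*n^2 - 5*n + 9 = -l^2 + l*(5*n + 18) - 4*n^2 - 18*n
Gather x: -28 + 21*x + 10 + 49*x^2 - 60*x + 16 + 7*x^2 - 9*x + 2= 56*x^2 - 48*x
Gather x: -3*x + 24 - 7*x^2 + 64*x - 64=-7*x^2 + 61*x - 40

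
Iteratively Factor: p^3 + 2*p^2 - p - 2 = (p + 1)*(p^2 + p - 2) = (p - 1)*(p + 1)*(p + 2)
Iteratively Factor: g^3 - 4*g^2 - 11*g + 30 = (g - 2)*(g^2 - 2*g - 15) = (g - 2)*(g + 3)*(g - 5)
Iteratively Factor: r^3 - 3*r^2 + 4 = (r - 2)*(r^2 - r - 2) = (r - 2)^2*(r + 1)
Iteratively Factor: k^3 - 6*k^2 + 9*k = (k - 3)*(k^2 - 3*k) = k*(k - 3)*(k - 3)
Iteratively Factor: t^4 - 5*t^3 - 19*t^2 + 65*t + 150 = (t - 5)*(t^3 - 19*t - 30) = (t - 5)^2*(t^2 + 5*t + 6) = (t - 5)^2*(t + 3)*(t + 2)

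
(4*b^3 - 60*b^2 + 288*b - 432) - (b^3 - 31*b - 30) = 3*b^3 - 60*b^2 + 319*b - 402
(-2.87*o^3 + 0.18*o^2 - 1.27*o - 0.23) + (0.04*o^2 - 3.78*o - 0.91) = -2.87*o^3 + 0.22*o^2 - 5.05*o - 1.14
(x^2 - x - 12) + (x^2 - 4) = 2*x^2 - x - 16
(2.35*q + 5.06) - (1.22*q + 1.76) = 1.13*q + 3.3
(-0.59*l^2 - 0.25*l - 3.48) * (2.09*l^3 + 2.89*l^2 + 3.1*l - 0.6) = -1.2331*l^5 - 2.2276*l^4 - 9.8247*l^3 - 10.4782*l^2 - 10.638*l + 2.088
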